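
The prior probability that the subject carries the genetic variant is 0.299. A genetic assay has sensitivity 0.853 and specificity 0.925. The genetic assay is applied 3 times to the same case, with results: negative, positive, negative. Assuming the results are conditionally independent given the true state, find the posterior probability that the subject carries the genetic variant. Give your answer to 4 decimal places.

With H the event that the subject carries the genetic variant, the joint likelihood of the observed sequence is P(data|H) = 0.147·0.853·0.147 = 0.018432 and P(data|¬H) = 0.925·0.075·0.925 = 0.064172.
Bayes: P(H|data) = 0.299·0.018432 / (0.299·0.018432 + 0.701·0.064172) = 0.0055113/0.050496 = 0.1091.

Posterior P(H) ≈ 0.1091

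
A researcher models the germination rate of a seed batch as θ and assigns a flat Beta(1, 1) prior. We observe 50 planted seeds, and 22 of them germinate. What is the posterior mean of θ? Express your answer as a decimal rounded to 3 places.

Posterior mean ≈ 0.442

The binomial likelihood is conjugate to the Beta prior: with 22 successes and 28 failures, the posterior is Beta(1+22, 1+28) = Beta(23, 29).
Posterior mean = α/(α+β) = 23/52 = 0.442.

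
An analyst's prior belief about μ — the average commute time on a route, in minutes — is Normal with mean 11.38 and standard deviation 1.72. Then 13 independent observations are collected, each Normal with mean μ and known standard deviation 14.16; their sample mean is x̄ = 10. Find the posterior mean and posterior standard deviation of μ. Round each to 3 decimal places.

Posterior mean ≈ 11.158; posterior SD ≈ 1.576

With known σ, the Normal prior is conjugate. Weight on the data is w = (n/σ²)/(n/σ² + 1/τ₀²) = 0.0648361/(0.0648361+0.338021) = 0.16094.
Posterior mean = w·x̄ + (1−w)·μ₀ = 0.16094·10 + 0.83906·11.38 = 11.158. Posterior variance = 1/(0.0648361+0.338021) = 2.48227, so SD = 1.576.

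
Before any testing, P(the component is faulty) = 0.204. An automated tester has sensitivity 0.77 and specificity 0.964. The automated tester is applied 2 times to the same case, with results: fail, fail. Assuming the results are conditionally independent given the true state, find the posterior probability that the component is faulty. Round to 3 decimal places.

Posterior P(H) ≈ 0.992

Let H be the event that the component is faulty; start with P(H) = 0.204. P('fail'|H) = 0.77, P('fail'|¬H) = 0.036.
Update on result 1 ('fail'): P(H) ← 0.77·0.2040 / (0.77·0.2040 + 0.036·0.7960) = 0.15708/0.18574 = 0.8457.
Update on result 2 ('fail'): P(H) ← 0.77·0.8457 / (0.77·0.8457 + 0.036·0.1543) = 0.65120/0.65676 = 0.9915.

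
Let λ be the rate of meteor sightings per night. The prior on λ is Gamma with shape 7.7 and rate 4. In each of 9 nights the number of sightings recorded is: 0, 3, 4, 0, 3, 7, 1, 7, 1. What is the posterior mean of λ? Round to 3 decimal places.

Posterior mean ≈ 2.592

The Poisson likelihood adds the total count to the shape and the number of exposure periods to the rate. Here ∑xᵢ = 26 and n = 9, so shape 7.7→33.7 and rate 4→13.
Posterior mean = shape/rate = 33.7/13 = 2.592.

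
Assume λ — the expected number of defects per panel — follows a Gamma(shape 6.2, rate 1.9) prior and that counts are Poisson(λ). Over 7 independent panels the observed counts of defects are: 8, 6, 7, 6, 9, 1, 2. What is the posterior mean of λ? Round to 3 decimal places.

Posterior mean ≈ 5.079

The Poisson likelihood adds the total count to the shape and the number of exposure periods to the rate. Here ∑xᵢ = 39 and n = 7, so shape 6.2→45.2 and rate 1.9→8.9.
Posterior mean = shape/rate = 45.2/8.9 = 5.079.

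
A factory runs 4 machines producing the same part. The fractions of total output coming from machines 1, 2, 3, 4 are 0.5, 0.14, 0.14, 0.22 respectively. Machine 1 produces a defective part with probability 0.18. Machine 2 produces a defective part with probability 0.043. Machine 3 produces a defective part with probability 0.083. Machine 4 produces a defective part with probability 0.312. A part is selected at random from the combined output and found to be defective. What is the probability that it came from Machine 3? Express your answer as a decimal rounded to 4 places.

Posterior probability ≈ 0.0659

Tabulate prior·likelihood by source: [1] prior 0.5, lik 0.18, product 0.09000; [2] prior 0.14, lik 0.043, product 0.006020; [3] prior 0.14, lik 0.083, product 0.01162; [4] prior 0.22, lik 0.312, product 0.06864.
Normalizing constant = 0.17628; the posterior for Machine 3 is its product over the sum, 0.01162/0.17628 = 0.0659.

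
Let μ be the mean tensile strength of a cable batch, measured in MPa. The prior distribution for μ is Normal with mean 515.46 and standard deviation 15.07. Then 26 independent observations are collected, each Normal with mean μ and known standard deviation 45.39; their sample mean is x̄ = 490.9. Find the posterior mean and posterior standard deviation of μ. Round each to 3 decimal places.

With known σ, the Normal prior is conjugate. Weight on the data is w = (n/σ²)/(n/σ² + 1/τ₀²) = 0.0126198/(0.0126198+0.00440325) = 0.74134.
Posterior mean = w·x̄ + (1−w)·μ₀ = 0.74134·490.9 + 0.25866·515.46 = 497.253. Posterior variance = 1/(0.0126198+0.00440325) = 58.7438, so SD = 7.664.

Posterior mean ≈ 497.253; posterior SD ≈ 7.664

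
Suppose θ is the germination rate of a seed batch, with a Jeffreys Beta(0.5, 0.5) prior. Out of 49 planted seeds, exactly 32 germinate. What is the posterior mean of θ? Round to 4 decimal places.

The binomial likelihood is conjugate to the Beta prior: with 32 successes and 17 failures, the posterior is Beta(0.5+32, 0.5+17) = Beta(32.5, 17.5).
E[θ | data] = 32.5/(32.5+17.5) = 0.6500.

Posterior mean ≈ 0.6500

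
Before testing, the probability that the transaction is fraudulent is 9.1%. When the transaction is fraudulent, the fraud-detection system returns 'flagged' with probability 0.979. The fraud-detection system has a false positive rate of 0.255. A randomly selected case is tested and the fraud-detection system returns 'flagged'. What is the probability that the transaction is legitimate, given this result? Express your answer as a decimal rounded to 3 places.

Write H for 'the transaction is fraudulent'. Prior odds H:¬H = 0.091/0.909 = 0.10011. For the 'flagged' outcome, the likelihood ratio is 0.979/0.255 = 3.8392.
Posterior odds = 0.10011 × 3.8392 = 0.38434, so P(H|E) = 0.38434/(1+0.38434) = 0.278. Then P(¬H|E) = 1 − 0.278 = 0.722.

P(¬H | E) ≈ 0.722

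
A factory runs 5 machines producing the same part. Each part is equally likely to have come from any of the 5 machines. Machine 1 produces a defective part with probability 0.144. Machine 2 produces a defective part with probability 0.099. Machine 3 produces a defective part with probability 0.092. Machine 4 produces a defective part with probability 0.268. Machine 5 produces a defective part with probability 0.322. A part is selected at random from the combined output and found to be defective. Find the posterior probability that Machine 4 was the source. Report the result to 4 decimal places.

P(defective|M1) = 0.144; P(defective|M2) = 0.099; P(defective|M3) = 0.092; P(defective|M4) = 0.268; P(defective|M5) = 0.322.
Prior × likelihood for each source: 0.2·0.144=0.02880, 0.2·0.099=0.01980, 0.2·0.092=0.01840, 0.2·0.268=0.05360, 0.2·0.322=0.06440. Summing gives P(defective) = 0.18500.
P(Machine 4 | defective) = 0.05360 / 0.18500 = 0.2897.

Posterior probability ≈ 0.2897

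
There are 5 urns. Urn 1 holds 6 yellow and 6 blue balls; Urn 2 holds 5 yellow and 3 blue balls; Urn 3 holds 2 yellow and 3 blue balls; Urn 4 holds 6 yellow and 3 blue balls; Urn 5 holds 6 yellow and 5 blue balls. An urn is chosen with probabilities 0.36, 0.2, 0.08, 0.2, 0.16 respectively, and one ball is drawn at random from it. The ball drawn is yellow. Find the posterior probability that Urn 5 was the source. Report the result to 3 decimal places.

Posterior probability ≈ 0.157

P(yellow|Urn 1) = 0.5; P(yellow|Urn 2) = 0.625; P(yellow|Urn 3) = 0.4; P(yellow|Urn 4) = 0.6667; P(yellow|Urn 5) = 0.5455.
Prior × likelihood for each source: 0.36·0.5=0.1800, 0.2·0.625=0.1250, 0.08·0.4=0.03200, 0.2·0.6667=0.1333, 0.16·0.5455=0.08727. Summing gives P(yellow) = 0.55761.
P(Urn 5 | yellow) = 0.08727 / 0.55761 = 0.157.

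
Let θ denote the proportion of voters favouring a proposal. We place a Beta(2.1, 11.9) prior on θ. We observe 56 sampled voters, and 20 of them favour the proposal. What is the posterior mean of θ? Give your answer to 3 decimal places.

Posterior mean ≈ 0.316

Observing 20 successes and 36 failures updates Beta(2.1, 11.9) by adding the success and failure counts to the two shape parameters: α = 2.1+20 = 22.1, β = 11.9+36 = 47.9.
E[θ | data] = 22.1/(22.1+47.9) = 0.316.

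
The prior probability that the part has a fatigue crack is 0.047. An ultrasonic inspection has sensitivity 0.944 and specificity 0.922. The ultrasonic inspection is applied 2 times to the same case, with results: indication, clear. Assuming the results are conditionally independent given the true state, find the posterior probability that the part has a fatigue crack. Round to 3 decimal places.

With H the event that the part has a fatigue crack, the joint likelihood of the observed sequence is P(data|H) = 0.944·0.056 = 0.052864 and P(data|¬H) = 0.078·0.922 = 0.071916.
Bayes: P(H|data) = 0.047·0.052864 / (0.047·0.052864 + 0.953·0.071916) = 0.0024846/0.071021 = 0.0350.

Posterior P(H) ≈ 0.035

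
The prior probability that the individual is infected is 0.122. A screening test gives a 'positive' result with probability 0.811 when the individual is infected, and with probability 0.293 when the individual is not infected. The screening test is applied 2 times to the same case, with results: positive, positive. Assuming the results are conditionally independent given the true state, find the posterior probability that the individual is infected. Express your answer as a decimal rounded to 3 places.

With H the event that the individual is infected, the joint likelihood of the observed sequence is P(data|H) = 0.811·0.811 = 0.65772 and P(data|¬H) = 0.293·0.293 = 0.085849.
Bayes: P(H|data) = 0.122·0.65772 / (0.122·0.65772 + 0.878·0.085849) = 0.080242/0.15562 = 0.5156.

Posterior P(H) ≈ 0.516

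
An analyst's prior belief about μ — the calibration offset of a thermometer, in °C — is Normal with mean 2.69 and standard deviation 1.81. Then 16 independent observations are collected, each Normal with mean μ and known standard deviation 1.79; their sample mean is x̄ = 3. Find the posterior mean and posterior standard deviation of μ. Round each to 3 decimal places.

Posterior mean ≈ 2.982; posterior SD ≈ 0.434

Prior precision 1/τ₀² = 1/1.81² = 0.305241; data precision n/σ² = 16/1.79² = 4.99360.
Posterior precision = 0.305241 + 4.99360 = 5.29884, giving posterior SD = 1/√5.29884 = 0.434.
Posterior mean = (0.305241·2.69 + 4.99360·3) / 5.29884 = 2.982.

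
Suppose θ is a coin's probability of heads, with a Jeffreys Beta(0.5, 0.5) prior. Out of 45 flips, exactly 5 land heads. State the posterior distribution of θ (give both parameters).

The binomial likelihood is conjugate to the Beta prior: with 5 successes and 40 failures, the posterior is Beta(0.5+5, 0.5+40) = Beta(5.5, 40.5).

Posterior: Beta(5.5, 40.5)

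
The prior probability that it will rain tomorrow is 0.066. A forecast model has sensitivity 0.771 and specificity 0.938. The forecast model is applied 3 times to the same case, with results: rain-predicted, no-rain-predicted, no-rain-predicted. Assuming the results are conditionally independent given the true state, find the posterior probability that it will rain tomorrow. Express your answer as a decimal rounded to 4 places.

With H the event that it will rain tomorrow, the joint likelihood of the observed sequence is P(data|H) = 0.771·0.229·0.229 = 0.040432 and P(data|¬H) = 0.062·0.938·0.938 = 0.054550.
Bayes: P(H|data) = 0.066·0.040432 / (0.066·0.040432 + 0.934·0.054550) = 0.0026685/0.053619 = 0.0498.

Posterior P(H) ≈ 0.0498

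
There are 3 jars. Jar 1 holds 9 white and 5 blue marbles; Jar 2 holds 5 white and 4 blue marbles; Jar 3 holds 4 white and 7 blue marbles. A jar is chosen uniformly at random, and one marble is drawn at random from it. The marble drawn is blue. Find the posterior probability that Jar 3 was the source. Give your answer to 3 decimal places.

Posterior probability ≈ 0.443

Tabulate prior·likelihood by source: [1] prior 0.333333, lik 0.3571, product 0.1190; [2] prior 0.333333, lik 0.4444, product 0.1481; [3] prior 0.333333, lik 0.6364, product 0.2121.
Normalizing constant = 0.47932; the posterior for Jar 3 is its product over the sum, 0.2121/0.47932 = 0.443.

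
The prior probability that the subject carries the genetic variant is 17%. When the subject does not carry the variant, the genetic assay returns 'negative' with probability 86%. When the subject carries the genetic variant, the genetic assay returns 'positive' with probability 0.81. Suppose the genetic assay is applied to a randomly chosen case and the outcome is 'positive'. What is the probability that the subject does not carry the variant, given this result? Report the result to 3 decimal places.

Let H be the event that the subject carries the genetic variant. P(H) = 0.17, so P(¬H) = 0.83. With E the 'positive' result, P(E|H) = 0.81 and P(E|¬H) = 0.14.
P(E) = 0.81·0.17 + 0.14·0.83 = 0.13770 + 0.11620 = 0.25390.
By Bayes' theorem, P(H|E) = 0.13770 / 0.25390 = 0.542. Hence P(¬H|E) = 1 − 0.542 = 0.458.

P(¬H | E) ≈ 0.458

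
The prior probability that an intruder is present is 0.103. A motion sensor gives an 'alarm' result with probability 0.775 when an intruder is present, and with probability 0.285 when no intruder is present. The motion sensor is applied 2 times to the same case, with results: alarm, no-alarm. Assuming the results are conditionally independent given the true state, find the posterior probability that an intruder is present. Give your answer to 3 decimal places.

Posterior P(H) ≈ 0.089

With H the event that an intruder is present, the joint likelihood of the observed sequence is P(data|H) = 0.775·0.225 = 0.17438 and P(data|¬H) = 0.285·0.715 = 0.20377.
Bayes: P(H|data) = 0.103·0.17438 / (0.103·0.17438 + 0.897·0.20377) = 0.017961/0.20075 = 0.0895.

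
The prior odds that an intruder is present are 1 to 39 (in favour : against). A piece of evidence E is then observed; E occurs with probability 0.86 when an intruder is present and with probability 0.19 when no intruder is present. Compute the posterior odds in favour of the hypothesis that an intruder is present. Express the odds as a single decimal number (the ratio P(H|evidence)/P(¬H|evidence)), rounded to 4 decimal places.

Posterior odds ≈ 0.1161

Prior odds = 1/39 = 0.025641.
Likelihood ratio for E = 0.86/0.19 = 4.5263.
Posterior odds = prior odds × LR = 0.11606.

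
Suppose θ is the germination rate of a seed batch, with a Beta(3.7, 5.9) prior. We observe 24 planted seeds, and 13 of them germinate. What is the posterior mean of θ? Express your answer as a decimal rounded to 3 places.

Posterior mean ≈ 0.497

The binomial likelihood is conjugate to the Beta prior: with 13 successes and 11 failures, the posterior is Beta(3.7+13, 5.9+11) = Beta(16.7, 16.9).
E[θ | data] = 16.7/(16.7+16.9) = 0.497.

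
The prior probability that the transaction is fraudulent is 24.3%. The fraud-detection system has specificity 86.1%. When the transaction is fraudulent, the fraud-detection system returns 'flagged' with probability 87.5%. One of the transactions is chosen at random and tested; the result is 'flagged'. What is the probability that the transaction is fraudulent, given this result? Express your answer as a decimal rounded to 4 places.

Write H for 'the transaction is fraudulent'. Prior odds H:¬H = 0.243/0.757 = 0.32100. For the 'flagged' outcome, the likelihood ratio is 0.875/0.139 = 6.2950.
Posterior odds = 0.32100 × 6.2950 = 2.0207, so P(H|E) = 2.0207/(1+2.0207) = 0.6690.

P(H | E) ≈ 0.6690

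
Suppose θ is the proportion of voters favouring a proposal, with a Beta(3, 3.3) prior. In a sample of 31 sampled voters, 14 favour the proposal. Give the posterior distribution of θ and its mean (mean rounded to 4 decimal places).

The binomial likelihood is conjugate to the Beta prior: with 14 successes and 17 failures, the posterior is Beta(3+14, 3.3+17) = Beta(17, 20.3).
E[θ | data] = 17/(17+20.3) = 0.4558.

Posterior: Beta(17, 20.3); mean ≈ 0.4558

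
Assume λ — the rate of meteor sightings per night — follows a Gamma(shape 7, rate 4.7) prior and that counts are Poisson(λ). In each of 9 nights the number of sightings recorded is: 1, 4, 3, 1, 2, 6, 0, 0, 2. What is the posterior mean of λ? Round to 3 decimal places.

Total count ∑xᵢ = 19 over n = 9 nights.
Gamma is conjugate to the Poisson likelihood: posterior is Gamma(shape = 7+19 = 26, rate = 4.7+9 = 13.7).
Posterior mean = shape/rate = 26/13.7 = 1.898.

Posterior mean ≈ 1.898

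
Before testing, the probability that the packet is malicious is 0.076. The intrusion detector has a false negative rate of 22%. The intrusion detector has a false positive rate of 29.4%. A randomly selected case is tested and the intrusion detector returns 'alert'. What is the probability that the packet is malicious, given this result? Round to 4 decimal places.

P(H | E) ≈ 0.1791

Let H be the event that the packet is malicious. P(H) = 0.076, so P(¬H) = 0.924. With E the 'alert' result, P(E|H) = 0.78 and P(E|¬H) = 0.294.
P(E) = 0.78·0.076 + 0.294·0.924 = 0.059280 + 0.27166 = 0.33094.
By Bayes' theorem, P(H|E) = 0.059280 / 0.33094 = 0.1791.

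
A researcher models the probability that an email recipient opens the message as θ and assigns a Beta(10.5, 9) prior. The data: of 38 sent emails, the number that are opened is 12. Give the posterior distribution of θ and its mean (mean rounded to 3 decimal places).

The binomial likelihood is conjugate to the Beta prior: with 12 successes and 26 failures, the posterior is Beta(10.5+12, 9+26) = Beta(22.5, 35).
E[θ | data] = 22.5/(22.5+35) = 0.391.

Posterior: Beta(22.5, 35); mean ≈ 0.391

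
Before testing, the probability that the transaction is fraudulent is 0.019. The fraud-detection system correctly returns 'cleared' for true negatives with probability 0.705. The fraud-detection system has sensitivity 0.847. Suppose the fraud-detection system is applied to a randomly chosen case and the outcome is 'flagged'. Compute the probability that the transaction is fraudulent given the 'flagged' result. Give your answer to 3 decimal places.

P(H | E) ≈ 0.053

Let H be the event that the transaction is fraudulent. P(H) = 0.019, so P(¬H) = 0.981. With E the 'flagged' result, P(E|H) = 0.847 and P(E|¬H) = 0.295.
P(E) = 0.847·0.019 + 0.295·0.981 = 0.016093 + 0.28939 = 0.30549.
By Bayes' theorem, P(H|E) = 0.016093 / 0.30549 = 0.053.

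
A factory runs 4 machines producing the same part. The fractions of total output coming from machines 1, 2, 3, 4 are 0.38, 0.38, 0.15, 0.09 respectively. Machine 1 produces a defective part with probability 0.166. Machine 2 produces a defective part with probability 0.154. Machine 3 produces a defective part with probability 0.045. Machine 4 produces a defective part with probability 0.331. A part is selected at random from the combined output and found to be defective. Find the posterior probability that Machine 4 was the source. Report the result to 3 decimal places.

Tabulate prior·likelihood by source: [1] prior 0.38, lik 0.166, product 0.06308; [2] prior 0.38, lik 0.154, product 0.05852; [3] prior 0.15, lik 0.045, product 0.006750; [4] prior 0.09, lik 0.331, product 0.02979.
Normalizing constant = 0.15814; the posterior for Machine 4 is its product over the sum, 0.02979/0.15814 = 0.188.

Posterior probability ≈ 0.188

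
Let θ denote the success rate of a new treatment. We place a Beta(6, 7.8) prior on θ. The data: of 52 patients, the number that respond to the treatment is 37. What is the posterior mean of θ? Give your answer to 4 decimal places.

Observing 37 successes and 15 failures updates Beta(6, 7.8) by adding the success and failure counts to the two shape parameters: α = 6+37 = 43, β = 7.8+15 = 22.8.
E[θ | data] = 43/(43+22.8) = 0.6535.

Posterior mean ≈ 0.6535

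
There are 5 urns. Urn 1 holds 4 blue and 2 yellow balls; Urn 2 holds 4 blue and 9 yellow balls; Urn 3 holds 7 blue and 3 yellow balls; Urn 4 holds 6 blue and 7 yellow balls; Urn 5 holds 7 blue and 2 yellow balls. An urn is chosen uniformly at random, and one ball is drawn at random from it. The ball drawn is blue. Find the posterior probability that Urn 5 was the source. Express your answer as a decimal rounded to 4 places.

Posterior probability ≈ 0.2669

Tabulate prior·likelihood by source: [1] prior 0.2, lik 0.6667, product 0.1333; [2] prior 0.2, lik 0.3077, product 0.06154; [3] prior 0.2, lik 0.7, product 0.1400; [4] prior 0.2, lik 0.4615, product 0.09231; [5] prior 0.2, lik 0.7778, product 0.1556.
Normalizing constant = 0.58274; the posterior for Urn 5 is its product over the sum, 0.1556/0.58274 = 0.2669.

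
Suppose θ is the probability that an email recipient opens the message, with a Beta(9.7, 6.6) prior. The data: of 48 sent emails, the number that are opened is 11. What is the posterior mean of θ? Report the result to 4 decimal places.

Observing 11 successes and 37 failures updates Beta(9.7, 6.6) by adding the success and failure counts to the two shape parameters: α = 9.7+11 = 20.7, β = 6.6+37 = 43.6.
Posterior mean = α/(α+β) = 20.7/64.3 = 0.3219.

Posterior mean ≈ 0.3219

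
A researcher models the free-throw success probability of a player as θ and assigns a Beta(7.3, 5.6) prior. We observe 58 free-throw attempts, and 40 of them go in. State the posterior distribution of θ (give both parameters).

The binomial likelihood is conjugate to the Beta prior: with 40 successes and 18 failures, the posterior is Beta(7.3+40, 5.6+18) = Beta(47.3, 23.6).

Posterior: Beta(47.3, 23.6)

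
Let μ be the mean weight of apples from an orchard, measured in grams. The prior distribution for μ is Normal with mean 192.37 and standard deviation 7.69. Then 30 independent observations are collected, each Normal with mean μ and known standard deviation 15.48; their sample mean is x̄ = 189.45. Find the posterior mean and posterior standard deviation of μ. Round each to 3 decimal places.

Prior precision 1/τ₀² = 1/7.69² = 0.0169101; data precision n/σ² = 30/15.48² = 0.125193.
Posterior precision = 0.0169101 + 0.125193 = 0.142103, giving posterior SD = 1/√0.142103 = 2.653.
Posterior mean = (0.0169101·192.37 + 0.125193·189.45) / 0.142103 = 189.797.

Posterior mean ≈ 189.797; posterior SD ≈ 2.653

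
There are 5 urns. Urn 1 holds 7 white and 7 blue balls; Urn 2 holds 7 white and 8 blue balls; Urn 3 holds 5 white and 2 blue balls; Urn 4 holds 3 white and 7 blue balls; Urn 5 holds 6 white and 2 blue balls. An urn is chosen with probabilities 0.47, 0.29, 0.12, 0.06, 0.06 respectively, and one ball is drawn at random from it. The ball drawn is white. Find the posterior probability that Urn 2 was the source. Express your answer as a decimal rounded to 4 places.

Tabulate prior·likelihood by source: [1] prior 0.47, lik 0.5, product 0.2350; [2] prior 0.29, lik 0.4667, product 0.1353; [3] prior 0.12, lik 0.7143, product 0.08571; [4] prior 0.06, lik 0.3, product 0.01800; [5] prior 0.06, lik 0.75, product 0.04500.
Normalizing constant = 0.51905; the posterior for Urn 2 is its product over the sum, 0.1353/0.51905 = 0.2607.

Posterior probability ≈ 0.2607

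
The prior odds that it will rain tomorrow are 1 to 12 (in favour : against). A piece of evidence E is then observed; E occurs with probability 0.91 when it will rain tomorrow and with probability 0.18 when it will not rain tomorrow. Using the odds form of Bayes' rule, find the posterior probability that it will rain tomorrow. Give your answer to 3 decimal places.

Prior odds = 1/12 = 0.083333.
Likelihood ratio for E = 0.91/0.18 = 5.0556.
Posterior odds = prior odds × LR = 0.42130.
Posterior probability = odds/(1+odds) = 0.42130/1.4213 = 0.296.

Posterior probability ≈ 0.296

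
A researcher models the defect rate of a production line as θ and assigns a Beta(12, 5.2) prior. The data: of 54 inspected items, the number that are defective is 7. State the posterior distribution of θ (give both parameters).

The binomial likelihood is conjugate to the Beta prior: with 7 successes and 47 failures, the posterior is Beta(12+7, 5.2+47) = Beta(19, 52.2).

Posterior: Beta(19, 52.2)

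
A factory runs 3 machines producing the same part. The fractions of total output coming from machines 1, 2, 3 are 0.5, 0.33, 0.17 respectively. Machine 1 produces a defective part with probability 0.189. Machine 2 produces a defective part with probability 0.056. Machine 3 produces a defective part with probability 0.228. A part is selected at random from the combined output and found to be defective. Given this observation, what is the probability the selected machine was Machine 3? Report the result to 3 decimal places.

P(defective|M1) = 0.189; P(defective|M2) = 0.056; P(defective|M3) = 0.228.
Prior × likelihood for each source: 0.5·0.189=0.09450, 0.33·0.056=0.01848, 0.17·0.228=0.03876. Summing gives P(defective) = 0.15174.
P(Machine 3 | defective) = 0.03876 / 0.15174 = 0.255.

Posterior probability ≈ 0.255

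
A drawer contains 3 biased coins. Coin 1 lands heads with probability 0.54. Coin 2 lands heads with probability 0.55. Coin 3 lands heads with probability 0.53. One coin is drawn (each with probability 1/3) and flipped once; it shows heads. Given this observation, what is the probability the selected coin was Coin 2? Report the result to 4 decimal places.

Posterior probability ≈ 0.3395

Tabulate prior·likelihood by source: [1] prior 0.333333, lik 0.54, product 0.1800; [2] prior 0.333333, lik 0.55, product 0.1833; [3] prior 0.333333, lik 0.53, product 0.1767.
Normalizing constant = 0.54000; the posterior for Coin 2 is its product over the sum, 0.1833/0.54000 = 0.3395.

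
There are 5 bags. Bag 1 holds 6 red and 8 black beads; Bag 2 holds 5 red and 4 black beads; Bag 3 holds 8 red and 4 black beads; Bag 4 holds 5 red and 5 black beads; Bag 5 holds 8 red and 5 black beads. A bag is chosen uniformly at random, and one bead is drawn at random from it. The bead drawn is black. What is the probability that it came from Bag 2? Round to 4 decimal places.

P(black|Bag 1) = 0.5714; P(black|Bag 2) = 0.4444; P(black|Bag 3) = 0.3333; P(black|Bag 4) = 0.5; P(black|Bag 5) = 0.3846.
Prior × likelihood for each source: 0.2·0.5714=0.1143, 0.2·0.4444=0.08889, 0.2·0.3333=0.06667, 0.2·0.5=0.1000, 0.2·0.3846=0.07692. Summing gives P(black) = 0.44676.
P(Bag 2 | black) = 0.08889 / 0.44676 = 0.1990.

Posterior probability ≈ 0.1990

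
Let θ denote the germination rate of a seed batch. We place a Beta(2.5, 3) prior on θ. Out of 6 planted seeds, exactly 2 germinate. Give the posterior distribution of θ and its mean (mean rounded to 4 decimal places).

Observing 2 successes and 4 failures updates Beta(2.5, 3) by adding the success and failure counts to the two shape parameters: α = 2.5+2 = 4.5, β = 3+4 = 7.
E[θ | data] = 4.5/(4.5+7) = 0.3913.

Posterior: Beta(4.5, 7); mean ≈ 0.3913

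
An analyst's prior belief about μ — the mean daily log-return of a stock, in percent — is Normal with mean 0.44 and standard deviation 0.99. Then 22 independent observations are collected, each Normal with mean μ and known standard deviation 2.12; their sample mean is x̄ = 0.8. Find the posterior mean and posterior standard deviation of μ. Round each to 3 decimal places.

Posterior mean ≈ 0.738; posterior SD ≈ 0.411

With known σ, the Normal prior is conjugate. Weight on the data is w = (n/σ²)/(n/σ² + 1/τ₀²) = 4.89498/(4.89498+1.02030) = 0.82751.
Posterior mean = w·x̄ + (1−w)·μ₀ = 0.82751·0.8 + 0.17249·0.44 = 0.738. Posterior variance = 1/(4.89498+1.02030) = 0.169054, so SD = 0.411.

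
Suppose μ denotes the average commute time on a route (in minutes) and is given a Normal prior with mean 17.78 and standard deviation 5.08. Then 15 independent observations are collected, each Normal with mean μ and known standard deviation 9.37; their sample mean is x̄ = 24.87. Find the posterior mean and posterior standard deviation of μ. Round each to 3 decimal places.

Posterior mean ≈ 23.559; posterior SD ≈ 2.184

With known σ, the Normal prior is conjugate. Weight on the data is w = (n/σ²)/(n/σ² + 1/τ₀²) = 0.170849/(0.170849+0.0387501) = 0.81512.
Posterior mean = w·x̄ + (1−w)·μ₀ = 0.81512·24.87 + 0.18488·17.78 = 23.559. Posterior variance = 1/(0.170849+0.0387501) = 4.77102, so SD = 2.184.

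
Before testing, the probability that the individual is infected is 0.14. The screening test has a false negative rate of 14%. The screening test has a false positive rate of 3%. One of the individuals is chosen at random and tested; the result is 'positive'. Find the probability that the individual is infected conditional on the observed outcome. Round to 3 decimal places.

P(H | E) ≈ 0.824

Write H for 'the individual is infected'. Prior odds H:¬H = 0.14/0.86 = 0.16279. For the 'positive' outcome, the likelihood ratio is 0.86/0.03 = 28.667.
Posterior odds = 0.16279 × 28.667 = 4.6667, so P(H|E) = 4.6667/(1+4.6667) = 0.824.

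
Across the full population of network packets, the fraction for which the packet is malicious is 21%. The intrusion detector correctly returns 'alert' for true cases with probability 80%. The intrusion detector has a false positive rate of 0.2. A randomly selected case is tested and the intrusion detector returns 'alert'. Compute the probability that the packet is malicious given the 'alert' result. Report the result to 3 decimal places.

Write H for 'the packet is malicious'. Prior odds H:¬H = 0.21/0.79 = 0.26582. For the 'alert' outcome, the likelihood ratio is 0.8/0.2 = 4.0000.
Posterior odds = 0.26582 × 4.0000 = 1.0633, so P(H|E) = 1.0633/(1+1.0633) = 0.515.

P(H | E) ≈ 0.515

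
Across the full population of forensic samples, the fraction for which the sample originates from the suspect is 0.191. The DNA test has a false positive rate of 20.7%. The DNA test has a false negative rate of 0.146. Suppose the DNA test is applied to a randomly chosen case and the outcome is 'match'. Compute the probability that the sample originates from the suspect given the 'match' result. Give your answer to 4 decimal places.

Write H for 'the sample originates from the suspect'. Prior odds H:¬H = 0.191/0.809 = 0.23609. For the 'match' outcome, the likelihood ratio is 0.854/0.207 = 4.1256.
Posterior odds = 0.23609 × 4.1256 = 0.97403, so P(H|E) = 0.97403/(1+0.97403) = 0.4934.

P(H | E) ≈ 0.4934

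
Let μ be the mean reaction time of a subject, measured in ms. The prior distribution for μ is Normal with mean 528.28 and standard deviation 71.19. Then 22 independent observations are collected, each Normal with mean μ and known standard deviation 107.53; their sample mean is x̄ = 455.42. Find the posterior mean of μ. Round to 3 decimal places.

With known σ, the Normal prior is conjugate. Weight on the data is w = (n/σ²)/(n/σ² + 1/τ₀²) = 0.00190267/(0.00190267+0.00019732) = 0.90604.
Posterior mean = w·x̄ + (1−w)·μ₀ = 0.90604·455.42 + 0.093961·528.28 = 462.266.

Posterior mean ≈ 462.266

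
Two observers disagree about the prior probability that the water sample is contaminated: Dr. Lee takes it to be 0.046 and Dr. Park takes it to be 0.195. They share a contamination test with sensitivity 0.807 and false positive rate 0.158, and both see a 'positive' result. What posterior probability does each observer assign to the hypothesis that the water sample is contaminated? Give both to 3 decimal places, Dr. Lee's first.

The likelihood ratio for a 'positive' result is 0.807/0.158 = 5.1076.
Dr. Lee: prior odds 0.046/0.954 = 0.048218; posterior odds 0.24628; posterior probability 0.198.
Dr. Park: prior odds 0.195/0.805 = 0.24224; posterior odds 1.2372; posterior probability 0.553.

Dr. Lee: 0.198; Dr. Park: 0.553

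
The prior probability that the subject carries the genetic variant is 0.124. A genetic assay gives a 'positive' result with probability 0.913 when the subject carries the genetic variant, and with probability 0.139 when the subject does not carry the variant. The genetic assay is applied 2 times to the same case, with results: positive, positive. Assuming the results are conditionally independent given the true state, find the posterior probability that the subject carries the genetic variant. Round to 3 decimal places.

Posterior P(H) ≈ 0.859

Let H be the event that the subject carries the genetic variant; start with P(H) = 0.124. P('positive'|H) = 0.913, P('positive'|¬H) = 0.139.
Update on result 1 ('positive'): P(H) ← 0.913·0.1240 / (0.913·0.1240 + 0.139·0.8760) = 0.11321/0.23498 = 0.4818.
Update on result 2 ('positive'): P(H) ← 0.913·0.4818 / (0.913·0.4818 + 0.139·0.5182) = 0.43989/0.51192 = 0.8593.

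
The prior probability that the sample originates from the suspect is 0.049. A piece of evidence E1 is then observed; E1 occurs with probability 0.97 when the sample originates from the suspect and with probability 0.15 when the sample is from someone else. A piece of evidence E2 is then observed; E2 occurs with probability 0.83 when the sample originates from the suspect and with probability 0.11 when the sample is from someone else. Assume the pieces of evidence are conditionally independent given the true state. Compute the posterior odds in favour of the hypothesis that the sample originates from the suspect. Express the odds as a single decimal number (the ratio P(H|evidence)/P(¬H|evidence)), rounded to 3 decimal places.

Prior odds = 0.049/(1−0.049) = 0.051525. In log-odds, ln(0.051525) = -2.9657.
Add log likelihood ratios: ln(6.4667) + ln(7.5455) = 3.8876.
Posterior log-odds = 0.92191, so posterior odds = exp(0.92191) = 2.5141.

Posterior odds ≈ 2.514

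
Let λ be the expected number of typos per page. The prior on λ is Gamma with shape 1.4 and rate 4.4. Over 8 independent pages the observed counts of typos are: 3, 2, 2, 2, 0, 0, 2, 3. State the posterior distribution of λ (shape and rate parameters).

Posterior: Gamma(shape=15.4, rate=12.4)

Total count ∑xᵢ = 14 over n = 8 pages.
Gamma is conjugate to the Poisson likelihood: posterior is Gamma(shape = 1.4+14 = 15.4, rate = 4.4+8 = 12.4).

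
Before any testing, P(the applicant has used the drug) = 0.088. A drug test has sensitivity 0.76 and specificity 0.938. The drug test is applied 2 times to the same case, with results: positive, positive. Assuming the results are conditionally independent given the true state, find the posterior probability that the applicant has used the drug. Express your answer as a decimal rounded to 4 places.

Posterior P(H) ≈ 0.9355

With H the event that the applicant has used the drug, the joint likelihood of the observed sequence is P(data|H) = 0.76·0.76 = 0.57760 and P(data|¬H) = 0.062·0.062 = 0.0038440.
Bayes: P(H|data) = 0.088·0.57760 / (0.088·0.57760 + 0.912·0.0038440) = 0.050829/0.054335 = 0.9355.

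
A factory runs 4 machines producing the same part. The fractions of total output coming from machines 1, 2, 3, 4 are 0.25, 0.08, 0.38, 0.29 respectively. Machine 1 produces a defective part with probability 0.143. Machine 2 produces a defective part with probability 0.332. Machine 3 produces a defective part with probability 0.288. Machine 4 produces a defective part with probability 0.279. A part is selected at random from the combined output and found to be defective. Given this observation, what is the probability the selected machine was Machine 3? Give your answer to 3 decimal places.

Posterior probability ≈ 0.433

P(defective|M1) = 0.143; P(defective|M2) = 0.332; P(defective|M3) = 0.288; P(defective|M4) = 0.279.
Prior × likelihood for each source: 0.25·0.143=0.03575, 0.08·0.332=0.02656, 0.38·0.288=0.1094, 0.29·0.279=0.08091. Summing gives P(defective) = 0.25266.
P(Machine 3 | defective) = 0.1094 / 0.25266 = 0.433.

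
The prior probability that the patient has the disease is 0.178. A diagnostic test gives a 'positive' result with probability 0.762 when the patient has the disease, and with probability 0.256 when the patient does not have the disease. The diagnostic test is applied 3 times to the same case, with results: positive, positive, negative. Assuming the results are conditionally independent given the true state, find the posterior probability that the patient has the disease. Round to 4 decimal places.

Let H be the event that the patient has the disease; start with P(H) = 0.178. P('positive'|H) = 0.762, P('positive'|¬H) = 0.256.
Update on result 1 ('positive'): P(H) ← 0.762·0.1780 / (0.762·0.1780 + 0.256·0.8220) = 0.13564/0.34607 = 0.3919.
Update on result 2 ('positive'): P(H) ← 0.762·0.3919 / (0.762·0.3919 + 0.256·0.6081) = 0.29865/0.45432 = 0.6574.
Update on result 3 ('negative'): P(H) ← 0.238·0.6574 / (0.238·0.6574 + 0.744·0.3426) = 0.15645/0.41137 = 0.3803.

Posterior P(H) ≈ 0.3803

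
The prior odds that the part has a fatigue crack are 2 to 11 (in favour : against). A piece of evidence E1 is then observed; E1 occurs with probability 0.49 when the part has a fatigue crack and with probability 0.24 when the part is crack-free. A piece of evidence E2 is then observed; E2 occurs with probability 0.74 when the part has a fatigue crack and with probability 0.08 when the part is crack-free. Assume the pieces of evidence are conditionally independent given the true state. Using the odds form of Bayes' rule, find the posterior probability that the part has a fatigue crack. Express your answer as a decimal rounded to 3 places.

Posterior probability ≈ 0.774

Prior odds = 2/11 = 0.18182.
Likelihood ratio for E1 = 0.49/0.24 = 2.0417.
Likelihood ratio for E2 = 0.74/0.08 = 9.2500.
Posterior odds = prior odds × LR₁ × LR₂ = 3.4337.
Posterior probability = odds/(1+odds) = 3.4337/4.4337 = 0.774.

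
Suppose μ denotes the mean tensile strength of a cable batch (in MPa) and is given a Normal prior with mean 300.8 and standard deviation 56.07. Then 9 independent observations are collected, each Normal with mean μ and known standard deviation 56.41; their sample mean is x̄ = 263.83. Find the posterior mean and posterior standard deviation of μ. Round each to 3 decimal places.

Posterior mean ≈ 267.567; posterior SD ≈ 17.828

Prior precision 1/τ₀² = 1/56.07² = 0.00031808; data precision n/σ² = 9/56.41² = 0.00282833.
Posterior precision = 0.00031808 + 0.00282833 = 0.00314641, giving posterior SD = 1/√0.00314641 = 17.828.
Posterior mean = (0.00031808·300.8 + 0.00282833·263.83) / 0.00314641 = 267.567.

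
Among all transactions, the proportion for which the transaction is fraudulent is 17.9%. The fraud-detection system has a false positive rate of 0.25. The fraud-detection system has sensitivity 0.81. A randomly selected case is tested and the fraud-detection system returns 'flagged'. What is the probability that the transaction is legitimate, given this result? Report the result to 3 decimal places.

P(¬H | E) ≈ 0.586

Write H for 'the transaction is fraudulent'. Prior odds H:¬H = 0.179/0.821 = 0.21803. For the 'flagged' outcome, the likelihood ratio is 0.81/0.25 = 3.2400.
Posterior odds = 0.21803 × 3.2400 = 0.70641, so P(H|E) = 0.70641/(1+0.70641) = 0.414. Then P(¬H|E) = 1 − 0.414 = 0.586.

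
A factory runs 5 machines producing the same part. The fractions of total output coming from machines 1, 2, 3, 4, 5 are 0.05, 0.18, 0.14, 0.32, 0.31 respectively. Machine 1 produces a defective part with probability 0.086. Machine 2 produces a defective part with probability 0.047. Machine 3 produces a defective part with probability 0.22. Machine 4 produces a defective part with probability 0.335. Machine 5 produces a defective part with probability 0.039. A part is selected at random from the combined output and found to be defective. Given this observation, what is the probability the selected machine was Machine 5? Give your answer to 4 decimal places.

P(defective|M1) = 0.086; P(defective|M2) = 0.047; P(defective|M3) = 0.22; P(defective|M4) = 0.335; P(defective|M5) = 0.039.
Prior × likelihood for each source: 0.05·0.086=0.004300, 0.18·0.047=0.008460, 0.14·0.22=0.03080, 0.32·0.335=0.1072, 0.31·0.039=0.01209. Summing gives P(defective) = 0.16285.
P(Machine 5 | defective) = 0.01209 / 0.16285 = 0.0742.

Posterior probability ≈ 0.0742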